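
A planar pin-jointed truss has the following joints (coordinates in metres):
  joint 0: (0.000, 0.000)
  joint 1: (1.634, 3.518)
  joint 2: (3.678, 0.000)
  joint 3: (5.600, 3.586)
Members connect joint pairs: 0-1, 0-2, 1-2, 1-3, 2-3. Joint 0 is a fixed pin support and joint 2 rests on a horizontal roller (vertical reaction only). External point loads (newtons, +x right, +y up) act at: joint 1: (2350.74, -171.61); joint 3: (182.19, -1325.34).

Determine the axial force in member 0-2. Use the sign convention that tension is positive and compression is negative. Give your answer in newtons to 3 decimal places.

N=4 nodes, M=5 members, R=3 reactions → 2N=8, M+R=8
member 0 (0-1): L=3.8790, (cx,cy)=(0.4212,0.9069)
member 1 (0-2): L=3.6780, (cx,cy)=(1.0000,0.0000)
member 2 (1-2): L=4.0687, (cx,cy)=(0.5024,-0.8647)
member 3 (1-3): L=3.9666, (cx,cy)=(0.9999,0.0171)
member 4 (2-3): L=4.0686, (cx,cy)=(0.4724,0.8814)
solve A·x = −loads:
  F[0-1] = +3333.5179 N (tension)
  F[0-2] = +1128.6935 N (tension)
  F[1-2] = -3677.1873 N (compression)
  F[1-3] = +900.9473 N (tension)
  F[2-3] = -1521.2254 N (compression)
  Rx@0 = -2532.9300 N
  Ry@0 = -3023.3195 N
  Ry@2 = +4520.2695 N

1128.693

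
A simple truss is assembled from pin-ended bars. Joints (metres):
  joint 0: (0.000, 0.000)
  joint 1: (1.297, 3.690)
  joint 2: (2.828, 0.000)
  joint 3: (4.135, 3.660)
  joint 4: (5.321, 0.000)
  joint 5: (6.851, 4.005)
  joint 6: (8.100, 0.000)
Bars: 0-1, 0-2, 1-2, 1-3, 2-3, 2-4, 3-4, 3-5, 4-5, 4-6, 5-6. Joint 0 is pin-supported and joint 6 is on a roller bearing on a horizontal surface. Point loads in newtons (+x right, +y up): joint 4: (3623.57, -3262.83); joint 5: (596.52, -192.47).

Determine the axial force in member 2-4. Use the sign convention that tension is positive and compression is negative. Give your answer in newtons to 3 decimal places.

N=7 nodes, M=11 members, R=3 reactions → 2N=14, M+R=14
member 0 (0-1): L=3.9113, (cx,cy)=(0.3316,0.9434)
member 1 (0-2): L=2.8280, (cx,cy)=(1.0000,0.0000)
member 2 (1-2): L=3.9950, (cx,cy)=(0.3832,-0.9237)
member 3 (1-3): L=2.8382, (cx,cy)=(0.9999,-0.0106)
member 4 (2-3): L=3.8864, (cx,cy)=(0.3363,0.9418)
member 5 (2-4): L=2.4930, (cx,cy)=(1.0000,0.0000)
member 6 (3-4): L=3.8474, (cx,cy)=(0.3083,-0.9513)
member 7 (3-5): L=2.7378, (cx,cy)=(0.9920,0.1260)
member 8 (4-5): L=4.2873, (cx,cy)=(0.3569,0.9342)
member 9 (4-6): L=2.7790, (cx,cy)=(1.0000,0.0000)
member 10 (5-6): L=4.1952, (cx,cy)=(0.2977,-0.9547)
solve A·x = −loads:
  F[0-1] = -905.3930 N (compression)
  F[0-2] = +4520.3209 N (tension)
  F[1-2] = +932.2928 N (tension)
  F[1-3] = -657.5489 N (compression)
  F[2-3] = -914.3746 N (compression)
  F[2-4] = +5185.1098 N (tension)
  F[3-4] = +738.6312 N (tension)
  F[3-5] = -1202.2965 N (compression)
  F[4-5] = +2740.6265 N (tension)
  F[4-6] = +811.1904 N (tension)
  F[5-6] = -2724.6895 N (compression)
  Rx@0 = -4220.0900 N
  Ry@0 = +854.1651 N
  Ry@6 = +2601.1349 N

5185.110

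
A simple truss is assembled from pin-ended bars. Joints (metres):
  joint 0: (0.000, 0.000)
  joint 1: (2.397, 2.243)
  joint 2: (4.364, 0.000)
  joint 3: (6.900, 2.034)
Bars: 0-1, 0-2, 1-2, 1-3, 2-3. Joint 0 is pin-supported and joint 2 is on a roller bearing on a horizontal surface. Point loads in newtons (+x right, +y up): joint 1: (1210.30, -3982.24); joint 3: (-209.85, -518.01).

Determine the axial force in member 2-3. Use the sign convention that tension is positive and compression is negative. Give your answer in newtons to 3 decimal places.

N=4 nodes, M=5 members, R=3 reactions → 2N=8, M+R=8
member 0 (0-1): L=3.2828, (cx,cy)=(0.7302,0.6833)
member 1 (0-2): L=4.3640, (cx,cy)=(1.0000,0.0000)
member 2 (1-2): L=2.9833, (cx,cy)=(0.6593,-0.7518)
member 3 (1-3): L=4.5078, (cx,cy)=(0.9989,-0.0464)
member 4 (2-3): L=3.2509, (cx,cy)=(0.7801,0.6257)
solve A·x = −loads:
  F[0-1] = -1419.1389 N (compression)
  F[0-2] = +2036.6674 N (tension)
  F[1-2] = -4032.3577 N (compression)
  F[1-3] = +412.5999 N (tension)
  F[2-3] = -797.3540 N (compression)
  Rx@0 = -1000.4500 N
  Ry@0 = +969.6436 N
  Ry@2 = +3530.6064 N

-797.354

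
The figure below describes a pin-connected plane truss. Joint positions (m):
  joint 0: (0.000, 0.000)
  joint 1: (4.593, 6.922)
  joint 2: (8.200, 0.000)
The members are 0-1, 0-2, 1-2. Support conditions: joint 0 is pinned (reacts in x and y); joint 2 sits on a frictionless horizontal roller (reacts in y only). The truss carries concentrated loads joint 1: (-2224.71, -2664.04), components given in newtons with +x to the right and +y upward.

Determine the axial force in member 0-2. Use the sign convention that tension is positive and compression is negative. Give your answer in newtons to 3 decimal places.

N=3 nodes, M=3 members, R=3 reactions → 2N=6, M+R=6
member 0 (0-1): L=8.3072, (cx,cy)=(0.5529,0.8333)
member 1 (0-2): L=8.2000, (cx,cy)=(1.0000,0.0000)
member 2 (1-2): L=7.8054, (cx,cy)=(0.4621,-0.8868)
solve A·x = −loads:
  F[0-1] = -3660.1570 N (compression)
  F[0-2] = -201.0340 N (compression)
  F[1-2] = +435.0302 N (tension)
  Rx@0 = +2224.7100 N
  Ry@0 = +3049.8335 N
  Ry@2 = -385.7935 N

-201.034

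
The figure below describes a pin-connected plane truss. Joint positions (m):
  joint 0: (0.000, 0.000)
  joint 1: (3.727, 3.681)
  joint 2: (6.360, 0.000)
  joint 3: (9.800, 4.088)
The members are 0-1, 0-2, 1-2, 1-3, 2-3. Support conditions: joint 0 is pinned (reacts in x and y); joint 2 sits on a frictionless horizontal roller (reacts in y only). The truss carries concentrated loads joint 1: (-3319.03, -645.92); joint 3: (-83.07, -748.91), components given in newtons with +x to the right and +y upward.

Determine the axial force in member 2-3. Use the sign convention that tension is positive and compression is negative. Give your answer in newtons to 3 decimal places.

-1029.569

N=4 nodes, M=5 members, R=3 reactions → 2N=8, M+R=8
member 0 (0-1): L=5.2383, (cx,cy)=(0.7115,0.7027)
member 1 (0-2): L=6.3600, (cx,cy)=(1.0000,0.0000)
member 2 (1-2): L=4.5258, (cx,cy)=(0.5818,-0.8133)
member 3 (1-3): L=6.0866, (cx,cy)=(0.9978,0.0669)
member 4 (2-3): L=5.3428, (cx,cy)=(0.6439,0.7651)
solve A·x = −loads:
  F[0-1] = -2613.7629 N (compression)
  F[0-2] = -1542.4499 N (compression)
  F[1-2] = +1511.8261 N (tension)
  F[1-3] = +581.1281 N (tension)
  F[2-3] = -1029.5692 N (compression)
  Rx@0 = +3402.1000 N
  Ry@0 = +1836.6976 N
  Ry@2 = -441.8676 N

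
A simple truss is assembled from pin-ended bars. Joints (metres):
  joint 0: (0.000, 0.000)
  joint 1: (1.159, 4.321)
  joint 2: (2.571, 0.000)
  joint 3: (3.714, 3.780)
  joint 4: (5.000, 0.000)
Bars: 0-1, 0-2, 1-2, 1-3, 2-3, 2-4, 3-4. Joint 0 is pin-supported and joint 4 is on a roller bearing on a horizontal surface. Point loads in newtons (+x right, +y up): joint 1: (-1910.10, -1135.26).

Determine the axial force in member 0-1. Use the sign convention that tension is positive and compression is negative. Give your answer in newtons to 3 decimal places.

N=5 nodes, M=7 members, R=3 reactions → 2N=10, M+R=10
member 0 (0-1): L=4.4737, (cx,cy)=(0.2591,0.9659)
member 1 (0-2): L=2.5710, (cx,cy)=(1.0000,0.0000)
member 2 (1-2): L=4.5459, (cx,cy)=(0.3106,-0.9505)
member 3 (1-3): L=2.6116, (cx,cy)=(0.9783,-0.2071)
member 4 (2-3): L=3.9490, (cx,cy)=(0.2894,0.9572)
member 5 (2-4): L=2.4290, (cx,cy)=(1.0000,0.0000)
member 6 (3-4): L=3.9928, (cx,cy)=(0.3221,-0.9467)
solve A·x = −loads:
  F[0-1] = -2611.9906 N (compression)
  F[0-2] = -1233.4180 N (compression)
  F[1-2] = +1273.0914 N (tension)
  F[1-3] = +856.5589 N (tension)
  F[2-3] = -1264.2332 N (compression)
  F[2-4] = -472.0624 N (compression)
  F[3-4] = +1465.6576 N (tension)
  Rx@0 = +1910.1000 N
  Ry@0 = +2522.8152 N
  Ry@4 = -1387.5552 N

-2611.991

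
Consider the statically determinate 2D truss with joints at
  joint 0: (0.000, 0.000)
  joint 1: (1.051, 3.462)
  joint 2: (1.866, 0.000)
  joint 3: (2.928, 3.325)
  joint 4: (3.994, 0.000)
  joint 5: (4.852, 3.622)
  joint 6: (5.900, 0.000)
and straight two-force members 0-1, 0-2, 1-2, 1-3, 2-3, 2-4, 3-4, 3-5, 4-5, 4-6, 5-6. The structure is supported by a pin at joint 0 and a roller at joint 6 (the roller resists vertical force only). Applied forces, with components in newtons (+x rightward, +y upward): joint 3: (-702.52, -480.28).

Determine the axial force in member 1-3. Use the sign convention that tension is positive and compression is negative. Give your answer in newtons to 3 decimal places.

-350.735

N=7 nodes, M=11 members, R=3 reactions → 2N=14, M+R=14
member 0 (0-1): L=3.6180, (cx,cy)=(0.2905,0.9569)
member 1 (0-2): L=1.8660, (cx,cy)=(1.0000,0.0000)
member 2 (1-2): L=3.5566, (cx,cy)=(0.2291,-0.9734)
member 3 (1-3): L=1.8820, (cx,cy)=(0.9973,-0.0728)
member 4 (2-3): L=3.4905, (cx,cy)=(0.3043,0.9526)
member 5 (2-4): L=2.1280, (cx,cy)=(1.0000,0.0000)
member 6 (3-4): L=3.4917, (cx,cy)=(0.3053,-0.9523)
member 7 (3-5): L=1.9468, (cx,cy)=(0.9883,0.1526)
member 8 (4-5): L=3.7222, (cx,cy)=(0.2305,0.9731)
member 9 (4-6): L=1.9060, (cx,cy)=(1.0000,0.0000)
member 10 (5-6): L=3.7706, (cx,cy)=(0.2779,-0.9606)
solve A·x = −loads:
  F[0-1] = -666.5873 N (compression)
  F[0-2] = -508.8826 N (compression)
  F[1-2] = +681.5084 N (tension)
  F[1-3] = -350.7349 N (compression)
  F[2-3] = -696.3900 N (compression)
  F[2-4] = -140.8349 N (compression)
  F[3-4] = +179.4130 N (tension)
  F[3-5] = +87.0803 N (tension)
  F[4-5] = -175.5756 N (compression)
  F[4-6] = -45.5896 N (compression)
  F[5-6] = +164.0255 N (tension)
  Rx@0 = +702.5200 N
  Ry@0 = +637.8426 N
  Ry@6 = -157.5626 N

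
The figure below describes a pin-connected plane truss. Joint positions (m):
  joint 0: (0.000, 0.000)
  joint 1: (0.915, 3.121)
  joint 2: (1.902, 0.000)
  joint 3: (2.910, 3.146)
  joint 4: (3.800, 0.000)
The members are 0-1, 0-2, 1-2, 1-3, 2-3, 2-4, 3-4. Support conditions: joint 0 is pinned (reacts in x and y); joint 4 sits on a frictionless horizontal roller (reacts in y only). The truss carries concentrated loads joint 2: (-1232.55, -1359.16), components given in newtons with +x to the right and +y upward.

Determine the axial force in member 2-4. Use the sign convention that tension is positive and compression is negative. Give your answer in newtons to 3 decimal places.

192.455

N=5 nodes, M=7 members, R=3 reactions → 2N=10, M+R=10
member 0 (0-1): L=3.2524, (cx,cy)=(0.2813,0.9596)
member 1 (0-2): L=1.9020, (cx,cy)=(1.0000,0.0000)
member 2 (1-2): L=3.2733, (cx,cy)=(0.3015,-0.9535)
member 3 (1-3): L=1.9952, (cx,cy)=(0.9999,0.0125)
member 4 (2-3): L=3.3035, (cx,cy)=(0.3051,0.9523)
member 5 (2-4): L=1.8980, (cx,cy)=(1.0000,0.0000)
member 6 (3-4): L=3.2695, (cx,cy)=(0.2722,-0.9622)
solve A·x = −loads:
  F[0-1] = -707.4381 N (compression)
  F[0-2] = -1033.5237 N (compression)
  F[1-2] = +706.5868 N (tension)
  F[1-3] = -412.1130 N (compression)
  F[2-3] = +719.7846 N (tension)
  F[2-4] = +192.4548 N (tension)
  F[3-4] = -706.9941 N (compression)
  Rx@0 = +1232.5500 N
  Ry@0 = +678.8647 N
  Ry@4 = +680.2953 N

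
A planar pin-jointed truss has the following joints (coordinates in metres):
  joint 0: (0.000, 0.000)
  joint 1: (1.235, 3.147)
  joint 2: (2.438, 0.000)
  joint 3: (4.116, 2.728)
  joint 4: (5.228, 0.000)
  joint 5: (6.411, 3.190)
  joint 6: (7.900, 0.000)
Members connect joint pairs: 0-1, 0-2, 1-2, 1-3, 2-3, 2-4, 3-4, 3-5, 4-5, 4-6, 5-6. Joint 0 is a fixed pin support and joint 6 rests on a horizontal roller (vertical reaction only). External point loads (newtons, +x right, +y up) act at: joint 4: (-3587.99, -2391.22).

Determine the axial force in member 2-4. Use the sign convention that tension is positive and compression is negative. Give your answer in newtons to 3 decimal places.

-2367.709

N=7 nodes, M=11 members, R=3 reactions → 2N=14, M+R=14
member 0 (0-1): L=3.3807, (cx,cy)=(0.3653,0.9309)
member 1 (0-2): L=2.4380, (cx,cy)=(1.0000,0.0000)
member 2 (1-2): L=3.3691, (cx,cy)=(0.3571,-0.9341)
member 3 (1-3): L=2.9113, (cx,cy)=(0.9896,-0.1439)
member 4 (2-3): L=3.2028, (cx,cy)=(0.5239,0.8518)
member 5 (2-4): L=2.7900, (cx,cy)=(1.0000,0.0000)
member 6 (3-4): L=2.9459, (cx,cy)=(0.3775,-0.9260)
member 7 (3-5): L=2.3410, (cx,cy)=(0.9803,0.1973)
member 8 (4-5): L=3.4023, (cx,cy)=(0.3477,0.9376)
member 9 (4-6): L=2.6720, (cx,cy)=(1.0000,0.0000)
member 10 (5-6): L=3.5204, (cx,cy)=(0.4230,-0.9061)
solve A·x = −loads:
  F[0-1] = -868.8266 N (compression)
  F[0-2] = -3270.5957 N (compression)
  F[1-2] = +969.1550 N (tension)
  F[1-3] = -670.4292 N (compression)
  F[2-3] = -1062.8117 N (compression)
  F[2-4] = -2367.7089 N (compression)
  F[3-4] = +561.9966 N (tension)
  F[3-5] = -1461.1535 N (compression)
  F[4-5] = +1995.2988 N (tension)
  F[4-6] = +738.6387 N (tension)
  F[5-6] = -1746.3426 N (compression)
  Rx@0 = +3587.9900 N
  Ry@0 = +808.7772 N
  Ry@6 = +1582.4428 N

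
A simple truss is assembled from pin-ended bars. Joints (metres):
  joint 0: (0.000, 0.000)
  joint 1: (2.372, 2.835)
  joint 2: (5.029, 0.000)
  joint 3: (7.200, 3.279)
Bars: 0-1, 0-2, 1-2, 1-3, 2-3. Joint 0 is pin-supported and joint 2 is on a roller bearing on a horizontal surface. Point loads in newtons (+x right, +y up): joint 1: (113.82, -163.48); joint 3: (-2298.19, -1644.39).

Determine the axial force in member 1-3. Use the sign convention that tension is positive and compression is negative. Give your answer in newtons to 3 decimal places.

-1293.303

N=4 nodes, M=5 members, R=3 reactions → 2N=8, M+R=8
member 0 (0-1): L=3.6964, (cx,cy)=(0.6417,0.7670)
member 1 (0-2): L=5.0290, (cx,cy)=(1.0000,0.0000)
member 2 (1-2): L=3.8855, (cx,cy)=(0.6838,-0.7296)
member 3 (1-3): L=4.8484, (cx,cy)=(0.9958,0.0916)
member 4 (2-3): L=3.9326, (cx,cy)=(0.5521,0.8338)
solve A·x = −loads:
  F[0-1] = -1057.1581 N (compression)
  F[0-2] = -1505.9917 N (compression)
  F[1-2] = +724.8445 N (tension)
  F[1-3] = -1293.3030 N (compression)
  F[2-3] = -1830.1044 N (compression)
  Rx@0 = +2184.3700 N
  Ry@0 = +810.7936 N
  Ry@2 = +997.0764 N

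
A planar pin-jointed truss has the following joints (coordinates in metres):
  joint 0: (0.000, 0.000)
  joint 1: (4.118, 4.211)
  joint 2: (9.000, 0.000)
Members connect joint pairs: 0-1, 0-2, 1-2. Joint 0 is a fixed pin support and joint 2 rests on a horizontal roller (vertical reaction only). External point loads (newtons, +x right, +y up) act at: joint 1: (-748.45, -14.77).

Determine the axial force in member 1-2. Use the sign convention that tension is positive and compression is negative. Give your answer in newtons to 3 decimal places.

525.810

N=3 nodes, M=3 members, R=3 reactions → 2N=6, M+R=6
member 0 (0-1): L=5.8899, (cx,cy)=(0.6992,0.7150)
member 1 (0-2): L=9.0000, (cx,cy)=(1.0000,0.0000)
member 2 (1-2): L=6.4472, (cx,cy)=(0.7572,-0.6532)
solve A·x = −loads:
  F[0-1] = -501.0134 N (compression)
  F[0-2] = -398.1576 N (compression)
  F[1-2] = +525.8098 N (tension)
  Rx@0 = +748.4500 N
  Ry@0 = +358.2033 N
  Ry@2 = -343.4333 N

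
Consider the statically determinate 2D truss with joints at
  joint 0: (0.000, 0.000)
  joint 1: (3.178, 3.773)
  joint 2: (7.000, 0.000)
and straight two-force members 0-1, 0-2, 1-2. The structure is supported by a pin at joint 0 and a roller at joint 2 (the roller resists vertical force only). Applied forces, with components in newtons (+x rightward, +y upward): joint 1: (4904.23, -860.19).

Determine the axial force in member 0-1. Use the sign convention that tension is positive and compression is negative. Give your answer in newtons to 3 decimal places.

N=3 nodes, M=3 members, R=3 reactions → 2N=6, M+R=6
member 0 (0-1): L=4.9331, (cx,cy)=(0.6442,0.7648)
member 1 (0-2): L=7.0000, (cx,cy)=(1.0000,0.0000)
member 2 (1-2): L=5.3706, (cx,cy)=(0.7117,-0.7025)
solve A·x = −loads:
  F[0-1] = +2842.0625 N (tension)
  F[0-2] = +3073.3076 N (tension)
  F[1-2] = -4318.5422 N (compression)
  Rx@0 = -4904.2300 N
  Ry@0 = -2173.7162 N
  Ry@2 = +3033.9062 N

2842.062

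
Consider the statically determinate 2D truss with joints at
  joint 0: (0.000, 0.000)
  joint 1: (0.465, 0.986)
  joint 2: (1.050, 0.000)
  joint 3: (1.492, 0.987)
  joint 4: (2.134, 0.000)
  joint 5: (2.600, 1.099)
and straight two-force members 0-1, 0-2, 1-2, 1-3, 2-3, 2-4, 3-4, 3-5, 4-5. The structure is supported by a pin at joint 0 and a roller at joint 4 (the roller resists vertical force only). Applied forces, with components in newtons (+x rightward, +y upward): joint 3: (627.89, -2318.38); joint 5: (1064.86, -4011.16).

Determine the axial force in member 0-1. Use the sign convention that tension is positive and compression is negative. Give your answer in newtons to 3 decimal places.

1124.697

N=6 nodes, M=9 members, R=3 reactions → 2N=12, M+R=12
member 0 (0-1): L=1.0901, (cx,cy)=(0.4265,0.9045)
member 1 (0-2): L=1.0500, (cx,cy)=(1.0000,0.0000)
member 2 (1-2): L=1.1465, (cx,cy)=(0.5103,-0.8600)
member 3 (1-3): L=1.0270, (cx,cy)=(1.0000,0.0010)
member 4 (2-3): L=1.0814, (cx,cy)=(0.4087,0.9127)
member 5 (2-4): L=1.0840, (cx,cy)=(1.0000,0.0000)
member 6 (3-4): L=1.1774, (cx,cy)=(0.5453,-0.8383)
member 7 (3-5): L=1.1136, (cx,cy)=(0.9949,0.1006)
member 8 (4-5): L=1.1937, (cx,cy)=(0.3904,0.9207)
solve A·x = −loads:
  F[0-1] = +1124.6968 N (tension)
  F[0-2] = +1213.0129 N (tension)
  F[1-2] = -1181.5912 N (compression)
  F[1-3] = +1082.6523 N (tension)
  F[2-3] = +1113.4380 N (tension)
  F[2-4] = +155.0242 N (tension)
  F[3-4] = -3630.7520 N (compression)
  F[3-5] = +2904.2535 N (tension)
  F[4-5] = -4674.1107 N (compression)
  Rx@0 = -1692.7500 N
  Ry@0 = -1017.2489 N
  Ry@4 = +7346.7889 N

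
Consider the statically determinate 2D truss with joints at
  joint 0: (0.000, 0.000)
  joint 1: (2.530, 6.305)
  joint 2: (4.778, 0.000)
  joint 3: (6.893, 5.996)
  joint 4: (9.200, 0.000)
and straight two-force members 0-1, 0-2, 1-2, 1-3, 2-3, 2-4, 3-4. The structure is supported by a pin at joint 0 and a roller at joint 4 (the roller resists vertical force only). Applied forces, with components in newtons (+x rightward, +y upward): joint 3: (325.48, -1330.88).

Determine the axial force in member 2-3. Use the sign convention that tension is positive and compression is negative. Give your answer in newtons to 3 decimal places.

N=5 nodes, M=7 members, R=3 reactions → 2N=10, M+R=10
member 0 (0-1): L=6.7937, (cx,cy)=(0.3724,0.9281)
member 1 (0-2): L=4.7780, (cx,cy)=(1.0000,0.0000)
member 2 (1-2): L=6.6938, (cx,cy)=(0.3358,-0.9419)
member 3 (1-3): L=4.3739, (cx,cy)=(0.9975,-0.0706)
member 4 (2-3): L=6.3581, (cx,cy)=(0.3326,0.9431)
member 5 (2-4): L=4.4220, (cx,cy)=(1.0000,0.0000)
member 6 (3-4): L=6.4245, (cx,cy)=(0.3591,-0.9333)
solve A·x = −loads:
  F[0-1] = -131.0295 N (compression)
  F[0-2] = +374.2761 N (tension)
  F[1-2] = +136.2112 N (tension)
  F[1-3] = -94.7774 N (compression)
  F[2-3] = -136.0480 N (compression)
  F[2-4] = +465.2766 N (tension)
  F[3-4] = -1295.6965 N (compression)
  Rx@0 = -325.4800 N
  Ry@0 = +121.6046 N
  Ry@4 = +1209.2754 N

-136.048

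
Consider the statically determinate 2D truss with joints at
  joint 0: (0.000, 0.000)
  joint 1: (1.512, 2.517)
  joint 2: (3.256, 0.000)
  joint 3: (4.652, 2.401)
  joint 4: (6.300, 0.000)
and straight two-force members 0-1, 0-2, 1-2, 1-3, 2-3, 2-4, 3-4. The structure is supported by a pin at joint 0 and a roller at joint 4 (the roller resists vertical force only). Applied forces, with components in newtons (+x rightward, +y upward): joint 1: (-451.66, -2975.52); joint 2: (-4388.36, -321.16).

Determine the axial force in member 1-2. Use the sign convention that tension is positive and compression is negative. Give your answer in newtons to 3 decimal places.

-421.451

N=5 nodes, M=7 members, R=3 reactions → 2N=10, M+R=10
member 0 (0-1): L=2.9362, (cx,cy)=(0.5149,0.8572)
member 1 (0-2): L=3.2560, (cx,cy)=(1.0000,0.0000)
member 2 (1-2): L=3.0622, (cx,cy)=(0.5695,-0.8220)
member 3 (1-3): L=3.1421, (cx,cy)=(0.9993,-0.0369)
member 4 (2-3): L=2.7773, (cx,cy)=(0.5026,0.8645)
member 5 (2-4): L=3.0440, (cx,cy)=(1.0000,0.0000)
member 6 (3-4): L=2.9122, (cx,cy)=(0.5659,-0.8245)
solve A·x = −loads:
  F[0-1] = -3029.5763 N (compression)
  F[0-2] = -3279.9505 N (compression)
  F[1-2] = -421.4506 N (compression)
  F[1-3] = -868.9720 N (compression)
  F[2-3] = +772.2176 N (tension)
  F[2-4] = +480.2328 N (tension)
  F[3-4] = -848.6147 N (compression)
  Rx@0 = +4840.0200 N
  Ry@0 = +2597.0205 N
  Ry@4 = +699.6595 N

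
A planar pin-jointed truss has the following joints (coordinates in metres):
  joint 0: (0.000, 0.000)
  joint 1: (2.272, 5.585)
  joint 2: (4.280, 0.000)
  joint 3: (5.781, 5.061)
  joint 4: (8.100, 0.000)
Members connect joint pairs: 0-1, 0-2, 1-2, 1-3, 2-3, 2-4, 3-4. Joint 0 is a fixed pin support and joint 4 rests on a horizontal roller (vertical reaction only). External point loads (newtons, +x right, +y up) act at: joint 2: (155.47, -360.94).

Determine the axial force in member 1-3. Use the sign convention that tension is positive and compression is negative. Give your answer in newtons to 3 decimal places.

N=5 nodes, M=7 members, R=3 reactions → 2N=10, M+R=10
member 0 (0-1): L=6.0294, (cx,cy)=(0.3768,0.9263)
member 1 (0-2): L=4.2800, (cx,cy)=(1.0000,0.0000)
member 2 (1-2): L=5.9350, (cx,cy)=(0.3383,-0.9410)
member 3 (1-3): L=3.5479, (cx,cy)=(0.9890,-0.1477)
member 4 (2-3): L=5.2789, (cx,cy)=(0.2843,0.9587)
member 5 (2-4): L=3.8200, (cx,cy)=(1.0000,0.0000)
member 6 (3-4): L=5.5670, (cx,cy)=(0.4166,-0.9091)
solve A·x = −loads:
  F[0-1] = -183.7670 N (compression)
  F[0-2] = +224.7166 N (tension)
  F[1-2] = +202.7635 N (tension)
  F[1-3] = -139.3764 N (compression)
  F[2-3] = +177.4589 N (tension)
  F[2-4] = +87.3893 N (tension)
  F[3-4] = -209.7870 N (compression)
  Rx@0 = -155.4700 N
  Ry@0 = +170.2211 N
  Ry@4 = +190.7189 N

-139.376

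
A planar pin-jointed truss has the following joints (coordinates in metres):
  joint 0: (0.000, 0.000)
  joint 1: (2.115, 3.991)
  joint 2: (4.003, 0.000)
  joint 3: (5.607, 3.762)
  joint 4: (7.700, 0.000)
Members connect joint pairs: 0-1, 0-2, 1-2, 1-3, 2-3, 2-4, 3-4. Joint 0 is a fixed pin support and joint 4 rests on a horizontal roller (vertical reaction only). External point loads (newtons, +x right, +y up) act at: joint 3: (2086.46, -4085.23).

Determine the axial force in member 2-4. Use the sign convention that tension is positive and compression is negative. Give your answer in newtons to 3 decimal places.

2222.171

N=5 nodes, M=7 members, R=3 reactions → 2N=10, M+R=10
member 0 (0-1): L=4.5168, (cx,cy)=(0.4683,0.8836)
member 1 (0-2): L=4.0030, (cx,cy)=(1.0000,0.0000)
member 2 (1-2): L=4.4150, (cx,cy)=(0.4276,-0.9040)
member 3 (1-3): L=3.4995, (cx,cy)=(0.9979,-0.0654)
member 4 (2-3): L=4.0897, (cx,cy)=(0.3922,0.9199)
member 5 (2-4): L=3.6970, (cx,cy)=(1.0000,0.0000)
member 6 (3-4): L=4.3050, (cx,cy)=(0.4862,-0.8739)
solve A·x = −loads:
  F[0-1] = -103.0508 N (compression)
  F[0-2] = +2134.7139 N (tension)
  F[1-2] = +107.5674 N (tension)
  F[1-3] = -94.4553 N (compression)
  F[2-3] = -105.7054 N (compression)
  F[2-4] = +2222.1712 N (tension)
  F[3-4] = -4570.7197 N (compression)
  Rx@0 = -2086.4600 N
  Ry@0 = +91.0550 N
  Ry@4 = +3994.1750 N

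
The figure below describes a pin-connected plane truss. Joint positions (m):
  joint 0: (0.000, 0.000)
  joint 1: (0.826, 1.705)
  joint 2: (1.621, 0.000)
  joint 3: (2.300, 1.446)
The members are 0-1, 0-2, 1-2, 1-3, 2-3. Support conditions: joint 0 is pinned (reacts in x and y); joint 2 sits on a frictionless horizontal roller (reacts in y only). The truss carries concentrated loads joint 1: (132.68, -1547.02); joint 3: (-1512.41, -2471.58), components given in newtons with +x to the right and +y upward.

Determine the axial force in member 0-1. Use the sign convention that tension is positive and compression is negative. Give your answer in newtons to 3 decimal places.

N=4 nodes, M=5 members, R=3 reactions → 2N=8, M+R=8
member 0 (0-1): L=1.8945, (cx,cy)=(0.4360,0.9000)
member 1 (0-2): L=1.6210, (cx,cy)=(1.0000,0.0000)
member 2 (1-2): L=1.8812, (cx,cy)=(0.4226,-0.9063)
member 3 (1-3): L=1.4966, (cx,cy)=(0.9849,-0.1731)
member 4 (2-3): L=1.5975, (cx,cy)=(0.4250,0.9052)
solve A·x = −loads:
  F[0-1] = -1036.7290 N (compression)
  F[0-2] = -927.7280 N (compression)
  F[1-2] = -614.4693 N (compression)
  F[1-3] = -329.9899 N (compression)
  F[2-3] = -2793.5966 N (compression)
  Rx@0 = +1379.7300 N
  Ry@0 = +933.0065 N
  Ry@2 = +3085.5935 N

-1036.729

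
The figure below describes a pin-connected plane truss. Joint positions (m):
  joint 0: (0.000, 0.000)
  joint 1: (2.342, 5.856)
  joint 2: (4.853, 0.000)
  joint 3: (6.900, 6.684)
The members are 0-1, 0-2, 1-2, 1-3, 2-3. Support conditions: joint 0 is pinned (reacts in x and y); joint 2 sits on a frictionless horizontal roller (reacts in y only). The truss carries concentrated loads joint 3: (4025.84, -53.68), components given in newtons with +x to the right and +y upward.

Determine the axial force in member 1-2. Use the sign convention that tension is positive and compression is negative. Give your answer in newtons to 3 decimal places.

-5211.591

N=4 nodes, M=5 members, R=3 reactions → 2N=8, M+R=8
member 0 (0-1): L=6.3070, (cx,cy)=(0.3713,0.9285)
member 1 (0-2): L=4.8530, (cx,cy)=(1.0000,0.0000)
member 2 (1-2): L=6.3716, (cx,cy)=(0.3941,-0.9191)
member 3 (1-3): L=4.6326, (cx,cy)=(0.9839,0.1787)
member 4 (2-3): L=6.9904, (cx,cy)=(0.2928,0.9562)
solve A·x = −loads:
  F[0-1] = +5996.1333 N (tension)
  F[0-2] = +1799.2598 N (tension)
  F[1-2] = -5211.5907 N (compression)
  F[1-3] = +4350.4680 N (tension)
  F[2-3] = -869.3629 N (compression)
  Rx@0 = -4025.8400 N
  Ry@0 = -5567.4011 N
  Ry@2 = +5621.0811 N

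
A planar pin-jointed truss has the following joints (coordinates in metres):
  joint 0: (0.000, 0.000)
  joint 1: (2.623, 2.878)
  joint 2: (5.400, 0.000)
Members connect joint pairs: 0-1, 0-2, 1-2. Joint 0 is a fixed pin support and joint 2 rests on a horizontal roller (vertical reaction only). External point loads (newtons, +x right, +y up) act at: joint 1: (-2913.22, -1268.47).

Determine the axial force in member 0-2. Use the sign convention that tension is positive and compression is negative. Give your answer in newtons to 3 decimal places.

-903.626

N=3 nodes, M=3 members, R=3 reactions → 2N=6, M+R=6
member 0 (0-1): L=3.8940, (cx,cy)=(0.6736,0.7391)
member 1 (0-2): L=5.4000, (cx,cy)=(1.0000,0.0000)
member 2 (1-2): L=3.9993, (cx,cy)=(0.6944,-0.7196)
solve A·x = −loads:
  F[0-1] = -2983.3406 N (compression)
  F[0-2] = -903.6258 N (compression)
  F[1-2] = +1301.3664 N (tension)
  Rx@0 = +2913.2200 N
  Ry@0 = +2204.9608 N
  Ry@2 = -936.4908 N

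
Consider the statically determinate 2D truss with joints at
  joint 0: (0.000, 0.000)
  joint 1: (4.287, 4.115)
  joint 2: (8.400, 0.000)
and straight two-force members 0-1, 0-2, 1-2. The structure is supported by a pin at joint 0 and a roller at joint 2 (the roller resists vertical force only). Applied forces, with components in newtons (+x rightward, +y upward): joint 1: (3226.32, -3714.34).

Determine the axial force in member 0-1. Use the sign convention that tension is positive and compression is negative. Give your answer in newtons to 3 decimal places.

N=3 nodes, M=3 members, R=3 reactions → 2N=6, M+R=6
member 0 (0-1): L=5.9424, (cx,cy)=(0.7214,0.6925)
member 1 (0-2): L=8.4000, (cx,cy)=(1.0000,0.0000)
member 2 (1-2): L=5.8181, (cx,cy)=(0.7069,-0.7073)
solve A·x = −loads:
  F[0-1] = -343.9596 N (compression)
  F[0-2] = +3474.4632 N (tension)
  F[1-2] = -4914.8277 N (compression)
  Rx@0 = -3226.3200 N
  Ry@0 = +238.1873 N
  Ry@2 = +3476.1527 N

-343.960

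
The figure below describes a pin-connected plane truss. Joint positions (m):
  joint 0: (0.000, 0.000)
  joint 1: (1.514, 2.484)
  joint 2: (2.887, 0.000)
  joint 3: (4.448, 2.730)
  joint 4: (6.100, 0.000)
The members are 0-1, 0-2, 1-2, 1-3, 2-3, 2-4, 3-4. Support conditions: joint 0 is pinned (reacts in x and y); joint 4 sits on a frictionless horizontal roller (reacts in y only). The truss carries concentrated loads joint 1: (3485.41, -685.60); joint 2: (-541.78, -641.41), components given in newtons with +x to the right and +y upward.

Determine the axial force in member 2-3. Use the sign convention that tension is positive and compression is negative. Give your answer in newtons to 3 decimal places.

2406.667

N=5 nodes, M=7 members, R=3 reactions → 2N=10, M+R=10
member 0 (0-1): L=2.9090, (cx,cy)=(0.5204,0.8539)
member 1 (0-2): L=2.8870, (cx,cy)=(1.0000,0.0000)
member 2 (1-2): L=2.8382, (cx,cy)=(0.4838,-0.8752)
member 3 (1-3): L=2.9443, (cx,cy)=(0.9965,0.0836)
member 4 (2-3): L=3.1448, (cx,cy)=(0.4964,0.8681)
member 5 (2-4): L=3.2130, (cx,cy)=(1.0000,0.0000)
member 6 (3-4): L=3.1909, (cx,cy)=(0.5177,-0.8556)
solve A·x = −loads:
  F[0-1] = +662.8746 N (tension)
  F[0-2] = +2598.6379 N (tension)
  F[1-2] = -1654.2834 N (compression)
  F[1-3] = -2348.3576 N (compression)
  F[2-3] = +2406.6673 N (tension)
  F[2-4] = +1145.5283 N (tension)
  F[3-4] = -2212.6484 N (compression)
  Rx@0 = -2943.6300 N
  Ry@0 = -566.0240 N
  Ry@4 = +1893.0340 N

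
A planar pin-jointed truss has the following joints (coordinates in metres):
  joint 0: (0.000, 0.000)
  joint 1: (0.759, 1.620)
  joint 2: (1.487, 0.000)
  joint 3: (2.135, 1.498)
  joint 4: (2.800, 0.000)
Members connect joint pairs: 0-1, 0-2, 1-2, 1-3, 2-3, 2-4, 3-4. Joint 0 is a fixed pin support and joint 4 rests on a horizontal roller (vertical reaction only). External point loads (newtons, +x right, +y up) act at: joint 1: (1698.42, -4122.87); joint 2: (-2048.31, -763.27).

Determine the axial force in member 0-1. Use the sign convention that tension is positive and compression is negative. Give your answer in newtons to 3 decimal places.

-2628.863

N=5 nodes, M=7 members, R=3 reactions → 2N=10, M+R=10
member 0 (0-1): L=1.7890, (cx,cy)=(0.4243,0.9055)
member 1 (0-2): L=1.4870, (cx,cy)=(1.0000,0.0000)
member 2 (1-2): L=1.7761, (cx,cy)=(0.4099,-0.9121)
member 3 (1-3): L=1.3814, (cx,cy)=(0.9961,-0.0883)
member 4 (2-3): L=1.6321, (cx,cy)=(0.3970,0.9178)
member 5 (2-4): L=1.3130, (cx,cy)=(1.0000,0.0000)
member 6 (3-4): L=1.6390, (cx,cy)=(0.4057,-0.9140)
solve A·x = −loads:
  F[0-1] = -2628.8634 N (compression)
  F[0-2] = +765.4369 N (tension)
  F[1-2] = -1704.5828 N (compression)
  F[1-3] = -2123.3415 N (compression)
  F[2-3] = +2525.6620 N (tension)
  F[2-4] = +1112.2993 N (tension)
  F[3-4] = -2741.3944 N (compression)
  Rx@0 = +349.8900 N
  Ry@0 = +2380.5396 N
  Ry@4 = +2505.6004 N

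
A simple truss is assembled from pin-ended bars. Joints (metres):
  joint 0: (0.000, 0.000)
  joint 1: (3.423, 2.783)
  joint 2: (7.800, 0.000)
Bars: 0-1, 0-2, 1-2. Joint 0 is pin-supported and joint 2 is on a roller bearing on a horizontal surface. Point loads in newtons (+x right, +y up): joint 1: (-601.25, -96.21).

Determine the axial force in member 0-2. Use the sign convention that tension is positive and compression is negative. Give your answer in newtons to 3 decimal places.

N=3 nodes, M=3 members, R=3 reactions → 2N=6, M+R=6
member 0 (0-1): L=4.4116, (cx,cy)=(0.7759,0.6308)
member 1 (0-2): L=7.8000, (cx,cy)=(1.0000,0.0000)
member 2 (1-2): L=5.1868, (cx,cy)=(0.8439,-0.5366)
solve A·x = −loads:
  F[0-1] = -425.6412 N (compression)
  F[0-2] = -270.9895 N (compression)
  F[1-2] = +321.1279 N (tension)
  Rx@0 = +601.2500 N
  Ry@0 = +268.5115 N
  Ry@2 = -172.3015 N

-270.990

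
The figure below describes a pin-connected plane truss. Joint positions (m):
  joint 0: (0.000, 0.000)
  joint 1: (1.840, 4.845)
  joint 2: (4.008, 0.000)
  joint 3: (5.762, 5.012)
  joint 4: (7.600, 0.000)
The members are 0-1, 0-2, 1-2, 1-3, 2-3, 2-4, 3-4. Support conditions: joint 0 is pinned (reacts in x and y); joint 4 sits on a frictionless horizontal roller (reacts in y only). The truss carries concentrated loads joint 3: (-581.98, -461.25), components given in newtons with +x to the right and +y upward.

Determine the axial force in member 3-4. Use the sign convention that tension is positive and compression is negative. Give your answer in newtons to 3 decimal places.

N=5 nodes, M=7 members, R=3 reactions → 2N=10, M+R=10
member 0 (0-1): L=5.1826, (cx,cy)=(0.3550,0.9349)
member 1 (0-2): L=4.0080, (cx,cy)=(1.0000,0.0000)
member 2 (1-2): L=5.3079, (cx,cy)=(0.4084,-0.9128)
member 3 (1-3): L=3.9256, (cx,cy)=(0.9991,0.0425)
member 4 (2-3): L=5.3101, (cx,cy)=(0.3303,0.9439)
member 5 (2-4): L=3.5920, (cx,cy)=(1.0000,0.0000)
member 6 (3-4): L=5.3384, (cx,cy)=(0.3443,-0.9389)
solve A·x = −loads:
  F[0-1] = -529.8690 N (compression)
  F[0-2] = -393.8594 N (compression)
  F[1-2] = +523.9229 N (tension)
  F[1-3] = -402.4784 N (compression)
  F[2-3] = -506.6672 N (compression)
  F[2-4] = -12.5052 N (compression)
  F[3-4] = +36.3208 N (tension)
  Rx@0 = +581.9800 N
  Ry@0 = +495.3502 N
  Ry@4 = -34.1002 N

36.321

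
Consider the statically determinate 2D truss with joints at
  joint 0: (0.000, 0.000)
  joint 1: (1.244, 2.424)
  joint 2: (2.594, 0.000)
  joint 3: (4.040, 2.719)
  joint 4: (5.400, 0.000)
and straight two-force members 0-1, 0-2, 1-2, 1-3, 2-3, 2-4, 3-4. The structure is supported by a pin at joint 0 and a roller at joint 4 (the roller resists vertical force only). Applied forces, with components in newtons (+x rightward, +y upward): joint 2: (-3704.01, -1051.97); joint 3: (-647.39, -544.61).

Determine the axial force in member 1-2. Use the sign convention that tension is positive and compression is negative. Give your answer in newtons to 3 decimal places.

N=5 nodes, M=7 members, R=3 reactions → 2N=10, M+R=10
member 0 (0-1): L=2.7246, (cx,cy)=(0.4566,0.8897)
member 1 (0-2): L=2.5940, (cx,cy)=(1.0000,0.0000)
member 2 (1-2): L=2.7746, (cx,cy)=(0.4866,-0.8736)
member 3 (1-3): L=2.8115, (cx,cy)=(0.9945,0.1049)
member 4 (2-3): L=3.0796, (cx,cy)=(0.4695,0.8829)
member 5 (2-4): L=2.8060, (cx,cy)=(1.0000,0.0000)
member 6 (3-4): L=3.0402, (cx,cy)=(0.4473,-0.8944)
solve A·x = −loads:
  F[0-1] = -1134.9798 N (compression)
  F[0-2] = -3833.1854 N (compression)
  F[1-2] = +1032.5522 N (tension)
  F[1-3] = -1026.2789 N (compression)
  F[2-3] = +169.7616 N (tension)
  F[2-4] = +293.5136 N (tension)
  F[3-4] = -656.1233 N (compression)
  Rx@0 = +4351.4000 N
  Ry@0 = +1009.7687 N
  Ry@4 = +586.8113 N

1032.552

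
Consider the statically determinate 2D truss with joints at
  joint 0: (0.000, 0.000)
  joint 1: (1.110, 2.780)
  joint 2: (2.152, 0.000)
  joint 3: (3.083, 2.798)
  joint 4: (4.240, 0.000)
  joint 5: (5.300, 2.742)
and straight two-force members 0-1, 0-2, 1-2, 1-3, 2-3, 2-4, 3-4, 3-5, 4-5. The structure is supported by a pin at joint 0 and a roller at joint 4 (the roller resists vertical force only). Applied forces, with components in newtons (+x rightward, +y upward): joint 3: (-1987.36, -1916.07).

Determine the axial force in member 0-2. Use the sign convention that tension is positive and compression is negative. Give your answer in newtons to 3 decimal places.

N=6 nodes, M=9 members, R=3 reactions → 2N=12, M+R=12
member 0 (0-1): L=2.9934, (cx,cy)=(0.3708,0.9287)
member 1 (0-2): L=2.1520, (cx,cy)=(1.0000,0.0000)
member 2 (1-2): L=2.9689, (cx,cy)=(0.3510,-0.9364)
member 3 (1-3): L=1.9731, (cx,cy)=(1.0000,0.0091)
member 4 (2-3): L=2.9488, (cx,cy)=(0.3157,0.9489)
member 5 (2-4): L=2.0880, (cx,cy)=(1.0000,0.0000)
member 6 (3-4): L=3.0278, (cx,cy)=(0.3821,-0.9241)
member 7 (3-5): L=2.2177, (cx,cy)=(0.9997,-0.0253)
member 8 (4-5): L=2.9398, (cx,cy)=(0.3606,0.9327)
solve A·x = −loads:
  F[0-1] = -1975.1358 N (compression)
  F[0-2] = -1254.9508 N (compression)
  F[1-2] = +1945.1538 N (tension)
  F[1-3] = -1415.1700 N (compression)
  F[2-3] = -1919.5940 N (compression)
  F[2-4] = +33.8035 N (tension)
  F[3-4] = -88.4611 N (compression)
  F[3-5] = -0.0000 N (tension)
  F[4-5] = +0.0000 N (tension)
  Rx@0 = +1987.3600 N
  Ry@0 = +1834.3222 N
  Ry@4 = +81.7478 N

-1254.951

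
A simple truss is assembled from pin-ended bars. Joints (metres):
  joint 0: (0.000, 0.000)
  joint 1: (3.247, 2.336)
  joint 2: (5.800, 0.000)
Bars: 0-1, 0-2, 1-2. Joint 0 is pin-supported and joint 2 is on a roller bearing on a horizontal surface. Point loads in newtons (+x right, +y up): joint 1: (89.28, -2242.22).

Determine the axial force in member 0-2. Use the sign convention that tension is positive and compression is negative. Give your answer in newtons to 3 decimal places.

N=3 nodes, M=3 members, R=3 reactions → 2N=6, M+R=6
member 0 (0-1): L=4.0000, (cx,cy)=(0.8118,0.5840)
member 1 (0-2): L=5.8000, (cx,cy)=(1.0000,0.0000)
member 2 (1-2): L=3.4604, (cx,cy)=(0.7378,-0.6751)
solve A·x = −loads:
  F[0-1] = -1628.4286 N (compression)
  F[0-2] = +1411.1608 N (tension)
  F[1-2] = -1912.7495 N (compression)
  Rx@0 = -89.2800 N
  Ry@0 = +951.0051 N
  Ry@2 = +1291.2149 N

1411.161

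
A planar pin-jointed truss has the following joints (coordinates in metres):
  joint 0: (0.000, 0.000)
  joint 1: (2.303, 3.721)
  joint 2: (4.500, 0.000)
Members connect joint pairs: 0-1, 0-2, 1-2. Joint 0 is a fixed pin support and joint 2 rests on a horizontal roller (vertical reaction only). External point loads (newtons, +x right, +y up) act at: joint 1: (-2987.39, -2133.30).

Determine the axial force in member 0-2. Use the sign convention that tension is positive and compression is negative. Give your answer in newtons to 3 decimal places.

-813.890

N=3 nodes, M=3 members, R=3 reactions → 2N=6, M+R=6
member 0 (0-1): L=4.3760, (cx,cy)=(0.5263,0.8503)
member 1 (0-2): L=4.5000, (cx,cy)=(1.0000,0.0000)
member 2 (1-2): L=4.3212, (cx,cy)=(0.5084,-0.8611)
solve A·x = −loads:
  F[0-1] = -4129.9622 N (compression)
  F[0-2] = -813.8902 N (compression)
  F[1-2] = +1600.8062 N (tension)
  Rx@0 = +2987.3900 N
  Ry@0 = +3511.7641 N
  Ry@2 = -1378.4641 N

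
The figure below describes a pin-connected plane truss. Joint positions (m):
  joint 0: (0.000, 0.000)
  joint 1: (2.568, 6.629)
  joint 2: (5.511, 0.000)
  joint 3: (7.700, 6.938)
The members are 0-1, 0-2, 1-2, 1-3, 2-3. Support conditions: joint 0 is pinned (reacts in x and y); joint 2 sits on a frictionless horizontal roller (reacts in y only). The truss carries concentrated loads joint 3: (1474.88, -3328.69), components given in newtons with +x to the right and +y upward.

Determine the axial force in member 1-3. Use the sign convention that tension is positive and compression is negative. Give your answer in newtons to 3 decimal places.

N=4 nodes, M=5 members, R=3 reactions → 2N=8, M+R=8
member 0 (0-1): L=7.1090, (cx,cy)=(0.3612,0.9325)
member 1 (0-2): L=5.5110, (cx,cy)=(1.0000,0.0000)
member 2 (1-2): L=7.2529, (cx,cy)=(0.4058,-0.9140)
member 3 (1-3): L=5.1413, (cx,cy)=(0.9982,0.0601)
member 4 (2-3): L=7.2751, (cx,cy)=(0.3009,0.9537)
solve A·x = −loads:
  F[0-1] = +3409.1530 N (tension)
  F[0-2] = +243.3887 N (tension)
  F[1-2] = -3308.5895 N (compression)
  F[1-3] = +2578.6708 N (tension)
  F[2-3] = -3652.9519 N (compression)
  Rx@0 = -1474.8800 N
  Ry@0 = -3178.9548 N
  Ry@2 = +6507.6448 N

2578.671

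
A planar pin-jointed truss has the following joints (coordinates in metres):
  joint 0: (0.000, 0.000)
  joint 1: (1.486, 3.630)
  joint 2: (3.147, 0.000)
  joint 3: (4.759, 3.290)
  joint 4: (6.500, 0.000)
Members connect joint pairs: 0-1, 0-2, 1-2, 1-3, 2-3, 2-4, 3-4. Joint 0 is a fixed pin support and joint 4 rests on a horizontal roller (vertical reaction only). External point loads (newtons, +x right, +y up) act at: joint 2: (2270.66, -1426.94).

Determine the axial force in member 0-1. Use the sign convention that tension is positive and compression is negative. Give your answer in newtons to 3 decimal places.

N=5 nodes, M=7 members, R=3 reactions → 2N=10, M+R=10
member 0 (0-1): L=3.9224, (cx,cy)=(0.3789,0.9255)
member 1 (0-2): L=3.1470, (cx,cy)=(1.0000,0.0000)
member 2 (1-2): L=3.9920, (cx,cy)=(0.4161,-0.9093)
member 3 (1-3): L=3.2906, (cx,cy)=(0.9946,-0.1033)
member 4 (2-3): L=3.6637, (cx,cy)=(0.4400,0.8980)
member 5 (2-4): L=3.3530, (cx,cy)=(1.0000,0.0000)
member 6 (3-4): L=3.7223, (cx,cy)=(0.4677,-0.8839)
solve A·x = −loads:
  F[0-1] = -795.3703 N (compression)
  F[0-2] = +2571.9870 N (tension)
  F[1-2] = +886.0192 N (tension)
  F[1-3] = -673.5919 N (compression)
  F[2-3] = +691.8256 N (tension)
  F[2-4] = +365.5880 N (tension)
  F[3-4] = -781.6265 N (compression)
  Rx@0 = -2270.6600 N
  Ry@0 = +736.0815 N
  Ry@4 = +690.8585 N

-795.370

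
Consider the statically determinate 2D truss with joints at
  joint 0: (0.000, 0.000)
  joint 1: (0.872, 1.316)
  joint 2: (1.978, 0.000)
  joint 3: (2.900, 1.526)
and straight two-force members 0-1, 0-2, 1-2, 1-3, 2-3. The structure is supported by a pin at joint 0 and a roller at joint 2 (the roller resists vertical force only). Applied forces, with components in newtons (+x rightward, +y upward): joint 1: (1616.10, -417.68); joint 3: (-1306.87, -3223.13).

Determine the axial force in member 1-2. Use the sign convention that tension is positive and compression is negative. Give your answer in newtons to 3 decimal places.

N=4 nodes, M=5 members, R=3 reactions → 2N=8, M+R=8
member 0 (0-1): L=1.5787, (cx,cy)=(0.5524,0.8336)
member 1 (0-2): L=1.9780, (cx,cy)=(1.0000,0.0000)
member 2 (1-2): L=1.7190, (cx,cy)=(0.6434,-0.7655)
member 3 (1-3): L=2.0388, (cx,cy)=(0.9947,0.1030)
member 4 (2-3): L=1.7829, (cx,cy)=(0.5171,0.8559)
solve A·x = −loads:
  F[0-1] = +1602.4736 N (tension)
  F[0-2] = -575.9110 N (compression)
  F[1-2] = -2198.1204 N (compression)
  F[1-3] = +686.9279 N (tension)
  F[2-3] = -3848.4207 N (compression)
  Rx@0 = -309.2300 N
  Ry@0 = -1335.8320 N
  Ry@2 = +4976.6420 N

-2198.120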